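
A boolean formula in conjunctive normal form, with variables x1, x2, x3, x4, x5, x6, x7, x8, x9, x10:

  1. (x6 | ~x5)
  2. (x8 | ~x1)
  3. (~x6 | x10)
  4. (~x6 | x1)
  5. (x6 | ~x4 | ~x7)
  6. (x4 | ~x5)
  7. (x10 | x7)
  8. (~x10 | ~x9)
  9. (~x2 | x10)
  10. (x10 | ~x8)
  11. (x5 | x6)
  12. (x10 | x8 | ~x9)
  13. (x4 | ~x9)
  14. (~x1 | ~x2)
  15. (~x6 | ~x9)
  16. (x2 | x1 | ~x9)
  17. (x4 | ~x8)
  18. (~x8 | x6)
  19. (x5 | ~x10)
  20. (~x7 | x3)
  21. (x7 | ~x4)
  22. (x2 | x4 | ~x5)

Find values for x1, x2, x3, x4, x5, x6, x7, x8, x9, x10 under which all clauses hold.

x1=True  x2=False  x3=True  x4=True  x5=True  x6=True  x7=True  x8=True  x9=False  x10=True

Check each clause:
  1. (x6 | ~x5) — x6 is true.
  2. (~x1 | x8) — x8 is true.
  3. (x10 | ~x6) — x10 is true.
  4. (~x6 | x1) — x1 is true.
  5. (x6 | ~x7 | ~x4) — x6 is true.
  6. (~x5 | x4) — x4 is true.
  7. (x7 | x10) — x10 is true.
  8. (~x10 | ~x9) — ~x9 is true.
  9. (~x2 | x10) — x10 is true.
  10. (~x8 | x10) — x10 is true.
  11. (x5 | x6) — x5 is true.
  12. (x10 | x8 | ~x9) — x8 is true.
  13. (~x9 | x4) — x4 is true.
  14. (~x2 | ~x1) — ~x2 is true.
  15. (~x6 | ~x9) — ~x9 is true.
  16. (x2 | x1 | ~x9) — x1 is true.
  17. (x4 | ~x8) — x4 is true.
  18. (x6 | ~x8) — x6 is true.
  19. (x5 | ~x10) — x5 is true.
  20. (x3 | ~x7) — x3 is true.
  21. (x7 | ~x4) — x7 is true.
  22. (x2 | x4 | ~x5) — x4 is true.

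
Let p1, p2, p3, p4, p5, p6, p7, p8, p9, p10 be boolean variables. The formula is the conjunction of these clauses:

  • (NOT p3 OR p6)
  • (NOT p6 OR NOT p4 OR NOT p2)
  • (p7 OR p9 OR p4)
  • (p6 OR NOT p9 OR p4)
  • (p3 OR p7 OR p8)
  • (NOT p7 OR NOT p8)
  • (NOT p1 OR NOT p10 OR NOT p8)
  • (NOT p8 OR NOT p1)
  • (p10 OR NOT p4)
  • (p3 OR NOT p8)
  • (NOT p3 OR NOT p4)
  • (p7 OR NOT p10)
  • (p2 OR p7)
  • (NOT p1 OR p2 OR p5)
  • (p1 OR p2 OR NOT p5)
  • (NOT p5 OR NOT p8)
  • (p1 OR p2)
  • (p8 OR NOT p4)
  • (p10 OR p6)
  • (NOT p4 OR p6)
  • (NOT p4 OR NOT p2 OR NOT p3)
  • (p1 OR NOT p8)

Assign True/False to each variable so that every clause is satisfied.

p1 = False, p2 = True, p3 = False, p4 = False, p5 = True, p6 = True, p7 = True, p8 = False, p9 = False, p10 = False

Check each clause:
  1. (p6 OR NOT p3) — NOT p3 is true.
  2. (NOT p4 OR NOT p2 OR NOT p6) — NOT p4 is true.
  3. (p4 OR p9 OR p7) — p7 is true.
  4. (p4 OR p6 OR NOT p9) — p6 is true.
  5. (p7 OR p8 OR p3) — p7 is true.
  6. (NOT p7 OR NOT p8) — NOT p8 is true.
  7. (NOT p10 OR NOT p8 OR NOT p1) — NOT p8 is true.
  8. (NOT p8 OR NOT p1) — NOT p8 is true.
  9. (p10 OR NOT p4) — NOT p4 is true.
  10. (NOT p8 OR p3) — NOT p8 is true.
  11. (NOT p3 OR NOT p4) — NOT p4 is true.
  12. (NOT p10 OR p7) — NOT p10 is true.
  13. (p7 OR p2) — p2 is true.
  14. (p5 OR p2 OR NOT p1) — p2 is true.
  15. (NOT p5 OR p2 OR p1) — p2 is true.
  16. (NOT p5 OR NOT p8) — NOT p8 is true.
  17. (p2 OR p1) — p2 is true.
  18. (p8 OR NOT p4) — NOT p4 is true.
  19. (p6 OR p10) — p6 is true.
  20. (NOT p4 OR p6) — NOT p4 is true.
  21. (NOT p3 OR NOT p4 OR NOT p2) — NOT p4 is true.
  22. (p1 OR NOT p8) — NOT p8 is true.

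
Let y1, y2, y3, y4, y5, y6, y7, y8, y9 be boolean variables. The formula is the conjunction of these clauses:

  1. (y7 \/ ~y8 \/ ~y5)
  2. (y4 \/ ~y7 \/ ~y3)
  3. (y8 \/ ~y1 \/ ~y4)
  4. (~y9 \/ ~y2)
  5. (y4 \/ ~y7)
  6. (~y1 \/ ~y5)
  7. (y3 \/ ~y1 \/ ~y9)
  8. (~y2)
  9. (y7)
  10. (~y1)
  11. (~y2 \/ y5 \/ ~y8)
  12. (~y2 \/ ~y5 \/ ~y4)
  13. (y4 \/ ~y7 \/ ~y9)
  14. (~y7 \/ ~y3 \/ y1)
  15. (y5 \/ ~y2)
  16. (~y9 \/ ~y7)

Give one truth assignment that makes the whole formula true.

y1=F, y2=F, y3=F, y4=T, y5=F, y6=T, y7=T, y8=F, y9=F

(~y2) is a unit clause, so y2 = False.
The clause (y7) is unit: y7 must be True.
(y4) is a unit clause, so y4 = True.
The clause (~y1) is unit: y1 must be False.
Unit propagation: (~y3) forces y3 = False.
(~y9) is a unit clause, so y9 = False.
y5, y6, y8 are now unconstrained; take y5 = False, y6 = True, y8 = False.
Every clause has at least one true literal under this assignment.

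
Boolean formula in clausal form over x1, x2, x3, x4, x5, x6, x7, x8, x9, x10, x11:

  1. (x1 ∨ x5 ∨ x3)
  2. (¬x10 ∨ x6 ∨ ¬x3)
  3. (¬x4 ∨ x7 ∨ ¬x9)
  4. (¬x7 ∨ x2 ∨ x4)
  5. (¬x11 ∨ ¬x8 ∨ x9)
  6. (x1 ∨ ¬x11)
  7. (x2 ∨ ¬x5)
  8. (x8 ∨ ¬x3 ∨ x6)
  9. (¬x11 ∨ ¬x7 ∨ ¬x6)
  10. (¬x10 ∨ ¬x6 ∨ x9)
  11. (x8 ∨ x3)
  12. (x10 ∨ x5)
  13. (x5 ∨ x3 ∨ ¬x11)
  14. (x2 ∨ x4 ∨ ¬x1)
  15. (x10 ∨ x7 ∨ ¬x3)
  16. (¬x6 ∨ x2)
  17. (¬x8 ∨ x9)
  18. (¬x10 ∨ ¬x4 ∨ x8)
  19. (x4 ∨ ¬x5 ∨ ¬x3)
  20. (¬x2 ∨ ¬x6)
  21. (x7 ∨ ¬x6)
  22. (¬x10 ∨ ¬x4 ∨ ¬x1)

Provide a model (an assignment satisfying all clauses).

x1 = T, x2 = T, x3 = F, x4 = F, x5 = T, x6 = F, x7 = T, x8 = T, x9 = T, x10 = F, x11 = T

Branch on x1: take x1 = True.
Branch on x2: take x2 = True.
  then x6 is forced to False.
For the remaining variables, x3 = False, x4 = False, x5 = True, x7 = True, x8 = True, x9 = True, x10 = False, x11 = True works.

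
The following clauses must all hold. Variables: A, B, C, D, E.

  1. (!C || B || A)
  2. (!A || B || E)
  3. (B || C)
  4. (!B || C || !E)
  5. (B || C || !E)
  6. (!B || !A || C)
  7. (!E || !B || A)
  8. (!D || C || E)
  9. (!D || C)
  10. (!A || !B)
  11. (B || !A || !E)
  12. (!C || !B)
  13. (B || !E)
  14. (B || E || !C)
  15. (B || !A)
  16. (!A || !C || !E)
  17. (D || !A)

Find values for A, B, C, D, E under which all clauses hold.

A=F, B=T, C=F, D=F, E=F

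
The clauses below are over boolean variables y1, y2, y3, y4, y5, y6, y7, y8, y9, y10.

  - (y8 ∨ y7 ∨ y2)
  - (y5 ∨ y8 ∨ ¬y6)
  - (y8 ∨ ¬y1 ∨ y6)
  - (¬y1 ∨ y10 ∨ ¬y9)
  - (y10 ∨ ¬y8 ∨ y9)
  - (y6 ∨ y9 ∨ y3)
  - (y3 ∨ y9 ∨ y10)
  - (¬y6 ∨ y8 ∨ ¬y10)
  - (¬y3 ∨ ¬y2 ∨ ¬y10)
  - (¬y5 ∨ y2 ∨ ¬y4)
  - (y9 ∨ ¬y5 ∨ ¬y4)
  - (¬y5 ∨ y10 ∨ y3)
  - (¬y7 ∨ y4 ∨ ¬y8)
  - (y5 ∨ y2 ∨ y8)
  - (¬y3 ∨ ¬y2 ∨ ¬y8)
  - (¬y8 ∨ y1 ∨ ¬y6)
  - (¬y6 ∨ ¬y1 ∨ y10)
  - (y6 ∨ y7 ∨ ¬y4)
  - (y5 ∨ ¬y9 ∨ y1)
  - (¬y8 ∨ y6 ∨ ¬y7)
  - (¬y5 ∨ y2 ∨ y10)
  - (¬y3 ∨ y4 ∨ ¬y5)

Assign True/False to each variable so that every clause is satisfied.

Branch on y1: take y1 = True.
Try y2 = False.
The remaining clauses are satisfied by y3 = False, y4 = False, y5 = True, y6 = True, y7 = False, y8 = True, y9 = True, y10 = True.
Every clause has at least one true literal under this assignment.
Check each clause:
  1. (y2 ∨ y7 ∨ y8) — y8 is true.
  2. (¬y6 ∨ y5 ∨ y8) — y8 is true.
  3. (y8 ∨ y6 ∨ ¬y1) — y8 is true.
  4. (¬y9 ∨ y10 ∨ ¬y1) — y10 is true.
  5. (¬y8 ∨ y9 ∨ y10) — y9 is true.
  6. (y9 ∨ y3 ∨ y6) — y9 is true.
  7. (y3 ∨ y9 ∨ y10) — y9 is true.
  8. (¬y6 ∨ ¬y10 ∨ y8) — y8 is true.
  9. (¬y3 ∨ ¬y2 ∨ ¬y10) — ¬y3 is true.
  10. (¬y4 ∨ y2 ∨ ¬y5) — ¬y4 is true.
  11. (¬y5 ∨ ¬y4 ∨ y9) — y9 is true.
  12. (¬y5 ∨ y3 ∨ y10) — y10 is true.
  13. (¬y7 ∨ y4 ∨ ¬y8) — ¬y7 is true.
  14. (y5 ∨ y8 ∨ y2) — y8 is true.
  15. (¬y2 ∨ ¬y8 ∨ ¬y3) — ¬y3 is true.
  16. (¬y8 ∨ ¬y6 ∨ y1) — y1 is true.
  17. (y10 ∨ ¬y6 ∨ ¬y1) — y10 is true.
  18. (y7 ∨ y6 ∨ ¬y4) — ¬y4 is true.
  19. (y1 ∨ ¬y9 ∨ y5) — y1 is true.
  20. (y6 ∨ ¬y8 ∨ ¬y7) — ¬y7 is true.
  21. (¬y5 ∨ y2 ∨ y10) — y10 is true.
  22. (y4 ∨ ¬y5 ∨ ¬y3) — ¬y3 is true.

y1=T, y2=F, y3=F, y4=F, y5=T, y6=T, y7=F, y8=T, y9=T, y10=T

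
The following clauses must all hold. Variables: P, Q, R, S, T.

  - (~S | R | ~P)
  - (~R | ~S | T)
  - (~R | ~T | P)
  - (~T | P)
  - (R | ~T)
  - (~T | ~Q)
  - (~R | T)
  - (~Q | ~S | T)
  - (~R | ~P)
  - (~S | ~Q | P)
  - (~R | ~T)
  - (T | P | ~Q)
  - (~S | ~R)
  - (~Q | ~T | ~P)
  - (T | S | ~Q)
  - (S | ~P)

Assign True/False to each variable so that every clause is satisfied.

P=False, Q=False, R=False, S=True, T=False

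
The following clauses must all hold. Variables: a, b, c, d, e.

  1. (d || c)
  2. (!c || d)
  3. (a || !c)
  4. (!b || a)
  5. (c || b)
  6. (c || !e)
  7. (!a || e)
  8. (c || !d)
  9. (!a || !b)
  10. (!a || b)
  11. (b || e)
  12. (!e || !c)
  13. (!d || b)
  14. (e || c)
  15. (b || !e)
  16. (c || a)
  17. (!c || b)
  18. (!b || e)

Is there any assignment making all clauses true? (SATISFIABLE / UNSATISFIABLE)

c = True:
  propagation gives d=True, a=True, e=True; an empty clause results — contradiction.
c = False:
  propagation gives d=True; an empty clause results — contradiction.
Every branch closes, so no satisfying assignment exists.

UNSATISFIABLE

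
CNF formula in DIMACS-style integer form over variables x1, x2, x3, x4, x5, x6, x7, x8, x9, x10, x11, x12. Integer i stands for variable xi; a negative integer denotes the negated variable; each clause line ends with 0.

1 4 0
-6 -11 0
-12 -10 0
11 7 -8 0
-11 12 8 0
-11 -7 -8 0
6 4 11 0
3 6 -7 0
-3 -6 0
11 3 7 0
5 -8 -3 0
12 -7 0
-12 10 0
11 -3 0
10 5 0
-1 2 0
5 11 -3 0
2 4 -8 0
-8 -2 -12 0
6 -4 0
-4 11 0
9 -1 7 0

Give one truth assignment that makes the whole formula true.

Pure literal: x5 appears only positively; assign x5 = True.
Pure literal: x9 appears only positively; assign x9 = True.
Set x1 = True and propagate.
  then x2 is forced to True.
Set x3 = False and propagate.
Set x4 = False and propagate.
For the remaining variables, x6 = False, x7 = False, x8 = True, x10 = False, x11 = True, x12 = False works.
Every clause has at least one true literal under this assignment.
Check each clause:
  1. (x4 \/ x1) — x1 is true.
  2. (~x6 \/ ~x11) — ~x6 is true.
  3. (~x10 \/ ~x12) — ~x12 is true.
  4. (x7 \/ ~x8 \/ x11) — x11 is true.
  5. (~x11 \/ x12 \/ x8) — x8 is true.
  6. (~x8 \/ ~x11 \/ ~x7) — ~x7 is true.
  7. (x4 \/ x11 \/ x6) — x11 is true.
  8. (x3 \/ x6 \/ ~x7) — ~x7 is true.
  9. (~x3 \/ ~x6) — ~x6 is true.
  10. (x7 \/ x11 \/ x3) — x11 is true.
  11. (x5 \/ ~x8 \/ ~x3) — ~x3 is true.
  12. (~x7 \/ x12) — ~x7 is true.
  13. (~x12 \/ x10) — ~x12 is true.
  14. (~x3 \/ x11) — x11 is true.
  15. (x5 \/ x10) — x5 is true.
  16. (x2 \/ ~x1) — x2 is true.
  17. (~x3 \/ x5 \/ x11) — ~x3 is true.
  18. (x2 \/ x4 \/ ~x8) — x2 is true.
  19. (~x12 \/ ~x2 \/ ~x8) — ~x12 is true.
  20. (x6 \/ ~x4) — ~x4 is true.
  21. (x11 \/ ~x4) — x11 is true.
  22. (x7 \/ x9 \/ ~x1) — x9 is true.

x1=1  x2=1  x3=0  x4=0  x5=1  x6=0  x7=0  x8=1  x9=1  x10=0  x11=1  x12=0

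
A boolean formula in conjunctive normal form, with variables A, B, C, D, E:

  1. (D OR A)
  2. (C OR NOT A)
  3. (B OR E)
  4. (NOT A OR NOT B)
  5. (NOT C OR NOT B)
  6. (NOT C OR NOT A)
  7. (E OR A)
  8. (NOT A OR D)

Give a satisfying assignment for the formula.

A = F, B = F, C = F, D = T, E = T

Check each clause:
  1. (D OR A) — D is true.
  2. (C OR NOT A) — NOT A is true.
  3. (E OR B) — E is true.
  4. (NOT B OR NOT A) — NOT B is true.
  5. (NOT C OR NOT B) — NOT C is true.
  6. (NOT C OR NOT A) — NOT C is true.
  7. (E OR A) — E is true.
  8. (NOT A OR D) — D is true.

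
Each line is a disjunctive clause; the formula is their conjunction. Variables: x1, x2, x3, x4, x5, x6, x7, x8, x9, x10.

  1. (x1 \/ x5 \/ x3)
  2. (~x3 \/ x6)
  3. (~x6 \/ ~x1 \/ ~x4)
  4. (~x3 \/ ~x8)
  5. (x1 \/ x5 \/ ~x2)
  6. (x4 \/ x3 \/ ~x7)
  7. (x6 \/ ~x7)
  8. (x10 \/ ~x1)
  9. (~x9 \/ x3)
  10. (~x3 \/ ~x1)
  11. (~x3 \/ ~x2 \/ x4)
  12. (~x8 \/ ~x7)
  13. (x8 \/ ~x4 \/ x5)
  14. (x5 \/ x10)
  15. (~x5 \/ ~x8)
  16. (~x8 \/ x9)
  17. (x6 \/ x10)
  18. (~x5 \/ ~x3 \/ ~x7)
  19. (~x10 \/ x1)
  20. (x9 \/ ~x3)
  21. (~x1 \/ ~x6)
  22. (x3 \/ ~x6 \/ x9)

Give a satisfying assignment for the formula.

x2 occurs only negated in the remaining clauses — set x2 = False.
Pure literal: x7 appears only negated; assign x7 = False.
Try x1 = False.
  then x10 is forced to False.
  then x5 is forced to True.
  then x8 is forced to False.
  then x6 is forced to True.
The remaining clauses are satisfied by x3 = True, x4 = False, x9 = True.

x1 = 0, x2 = 0, x3 = 1, x4 = 0, x5 = 1, x6 = 1, x7 = 0, x8 = 0, x9 = 1, x10 = 0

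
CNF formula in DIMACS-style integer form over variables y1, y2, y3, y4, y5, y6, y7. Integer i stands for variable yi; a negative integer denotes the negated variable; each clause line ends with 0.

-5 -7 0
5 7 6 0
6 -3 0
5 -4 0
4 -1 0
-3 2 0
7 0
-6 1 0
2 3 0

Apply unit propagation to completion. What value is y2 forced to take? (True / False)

(y7) stands alone — y7 = True.
(¬y7 ∨ ¬y5): since y7 = True, the clause reduces to (¬y5). y5 = False.
(y5 ∨ ¬y4): since y5 = False, the clause reduces to (¬y4). y4 = False.
From (¬y1 ∨ y4) and y4 = False: y1 = False.
(y1 ∨ ¬y6) with y1 = False leaves only ¬y6, so y6 = False.
(y6 ∨ ¬y3): since y6 = False, the clause reduces to (¬y3). y3 = False.
(y2 ∨ y3): since y3 = False, the clause reduces to (y2). y2 = True.

True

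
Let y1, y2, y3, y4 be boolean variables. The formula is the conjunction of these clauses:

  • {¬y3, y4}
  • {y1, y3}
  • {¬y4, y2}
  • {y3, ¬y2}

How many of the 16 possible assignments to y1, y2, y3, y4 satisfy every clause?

3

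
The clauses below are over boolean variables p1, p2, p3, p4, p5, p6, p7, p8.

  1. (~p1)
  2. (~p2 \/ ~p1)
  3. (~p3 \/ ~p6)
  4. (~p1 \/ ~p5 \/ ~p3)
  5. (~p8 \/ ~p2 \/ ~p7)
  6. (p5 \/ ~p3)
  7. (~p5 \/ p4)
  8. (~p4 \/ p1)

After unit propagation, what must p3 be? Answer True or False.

(~p1) is a unit clause: p1 = False.
From (~p4 \/ p1) and p1 = False: p4 = False.
From (p4 \/ ~p5) and p4 = False: p5 = False.
(p5 \/ ~p3): since p5 = False, the clause reduces to (~p3). p3 = False.

False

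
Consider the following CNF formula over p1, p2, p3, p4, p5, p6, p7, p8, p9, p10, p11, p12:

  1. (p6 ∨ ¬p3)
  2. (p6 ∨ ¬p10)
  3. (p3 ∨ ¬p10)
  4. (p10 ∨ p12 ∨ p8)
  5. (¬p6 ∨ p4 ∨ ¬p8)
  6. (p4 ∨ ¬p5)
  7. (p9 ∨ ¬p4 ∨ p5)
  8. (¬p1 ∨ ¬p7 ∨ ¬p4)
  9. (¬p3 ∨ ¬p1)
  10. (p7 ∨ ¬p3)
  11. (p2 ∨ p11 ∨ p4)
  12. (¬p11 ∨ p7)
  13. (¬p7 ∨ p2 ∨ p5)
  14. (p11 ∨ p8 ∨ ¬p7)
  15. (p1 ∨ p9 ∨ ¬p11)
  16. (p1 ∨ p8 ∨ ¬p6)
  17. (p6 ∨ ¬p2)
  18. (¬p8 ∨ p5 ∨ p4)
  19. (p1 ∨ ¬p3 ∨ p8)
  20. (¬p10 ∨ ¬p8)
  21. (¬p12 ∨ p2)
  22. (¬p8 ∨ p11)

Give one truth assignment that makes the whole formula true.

p9 occurs only positively in the remaining clauses — set p9 = True.
Branch on p1: take p1 = False.
The remaining clauses are satisfied by p2 = True, p3 = True, p4 = True, p5 = True, p6 = True, p7 = True, p8 = True, p10 = False, p11 = True, p12 = True.
Check each clause:
  1. (p6 ∨ ¬p3) — p6 is true.
  2. (¬p10 ∨ p6) — p6 is true.
  3. (¬p10 ∨ p3) — p3 is true.
  4. (p8 ∨ p10 ∨ p12) — p8 is true.
  5. (p4 ∨ ¬p6 ∨ ¬p8) — p4 is true.
  6. (p4 ∨ ¬p5) — p4 is true.
  7. (p5 ∨ p9 ∨ ¬p4) — p9 is true.
  8. (¬p4 ∨ ¬p7 ∨ ¬p1) — ¬p1 is true.
  9. (¬p3 ∨ ¬p1) — ¬p1 is true.
  10. (¬p3 ∨ p7) — p7 is true.
  11. (p4 ∨ p2 ∨ p11) — p2 is true.
  12. (¬p11 ∨ p7) — p7 is true.
  13. (¬p7 ∨ p5 ∨ p2) — p2 is true.
  14. (p11 ∨ ¬p7 ∨ p8) — p8 is true.
  15. (p1 ∨ ¬p11 ∨ p9) — p9 is true.
  16. (p1 ∨ p8 ∨ ¬p6) — p8 is true.
  17. (¬p2 ∨ p6) — p6 is true.
  18. (p4 ∨ p5 ∨ ¬p8) — p4 is true.
  19. (¬p3 ∨ p1 ∨ p8) — p8 is true.
  20. (¬p8 ∨ ¬p10) — ¬p10 is true.
  21. (¬p12 ∨ p2) — p2 is true.
  22. (p11 ∨ ¬p8) — p11 is true.

p1=False, p2=True, p3=True, p4=True, p5=True, p6=True, p7=True, p8=True, p9=True, p10=False, p11=True, p12=True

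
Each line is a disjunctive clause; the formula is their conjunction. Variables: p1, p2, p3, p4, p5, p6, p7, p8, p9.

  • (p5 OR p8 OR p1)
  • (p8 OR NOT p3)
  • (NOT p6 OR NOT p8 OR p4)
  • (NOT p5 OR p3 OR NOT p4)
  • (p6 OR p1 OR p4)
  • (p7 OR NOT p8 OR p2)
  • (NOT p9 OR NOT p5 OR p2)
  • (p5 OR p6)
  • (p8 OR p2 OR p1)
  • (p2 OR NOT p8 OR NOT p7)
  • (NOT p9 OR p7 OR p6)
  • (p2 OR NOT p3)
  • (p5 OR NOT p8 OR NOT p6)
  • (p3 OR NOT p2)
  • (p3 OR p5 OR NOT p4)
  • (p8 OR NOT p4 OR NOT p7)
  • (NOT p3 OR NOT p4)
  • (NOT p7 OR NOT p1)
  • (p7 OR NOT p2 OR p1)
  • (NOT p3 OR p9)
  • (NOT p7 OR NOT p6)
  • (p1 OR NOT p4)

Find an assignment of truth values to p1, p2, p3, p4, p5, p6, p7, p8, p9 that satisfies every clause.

Try p1 = True.
  then p7 is forced to False.
Try p2 = False.
  then p8 is forced to False.
  then p3 is forced to False.
The remaining clauses are satisfied by p4 = False, p5 = False, p6 = True, p9 = False.
Every clause has at least one true literal under this assignment.

p1 = True, p2 = False, p3 = False, p4 = False, p5 = False, p6 = True, p7 = False, p8 = False, p9 = False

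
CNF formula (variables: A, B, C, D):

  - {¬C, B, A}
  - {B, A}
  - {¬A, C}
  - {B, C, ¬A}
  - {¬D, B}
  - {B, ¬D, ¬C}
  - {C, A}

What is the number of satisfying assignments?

Satisfying assignments:
  A=F B=T C=T D=F
  A=F B=T C=T D=T
  A=T B=F C=T D=F
  A=T B=T C=T D=F
  A=T B=T C=T D=T
That's 5 in total.

5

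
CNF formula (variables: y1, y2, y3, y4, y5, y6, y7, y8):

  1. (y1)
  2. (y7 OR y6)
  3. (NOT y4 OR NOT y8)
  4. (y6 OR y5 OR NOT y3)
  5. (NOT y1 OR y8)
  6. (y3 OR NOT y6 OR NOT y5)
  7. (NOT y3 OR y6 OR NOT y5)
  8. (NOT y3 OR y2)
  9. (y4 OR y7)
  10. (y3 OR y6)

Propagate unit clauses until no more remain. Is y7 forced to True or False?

Unit clause (y1) sets y1 = True.
(NOT y1 OR y8) with y1 = True leaves only y8, so y8 = True.
From (NOT y8 OR NOT y4) and y8 = True: y4 = False.
(y4 OR y7) with y4 = False leaves only y7, so y7 = True.

True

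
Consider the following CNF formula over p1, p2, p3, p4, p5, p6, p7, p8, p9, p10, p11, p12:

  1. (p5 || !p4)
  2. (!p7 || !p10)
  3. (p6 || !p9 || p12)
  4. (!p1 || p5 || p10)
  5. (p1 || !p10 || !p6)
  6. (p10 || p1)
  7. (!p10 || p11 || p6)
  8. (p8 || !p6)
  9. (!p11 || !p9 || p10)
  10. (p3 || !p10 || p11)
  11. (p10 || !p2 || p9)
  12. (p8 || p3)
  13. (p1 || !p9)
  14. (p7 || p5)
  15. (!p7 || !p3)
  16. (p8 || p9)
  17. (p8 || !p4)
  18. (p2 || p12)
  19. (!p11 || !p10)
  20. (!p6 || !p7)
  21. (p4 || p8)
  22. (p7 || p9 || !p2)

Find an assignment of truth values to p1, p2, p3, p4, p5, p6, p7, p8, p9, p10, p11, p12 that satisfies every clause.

p1=T, p2=F, p3=F, p4=F, p5=T, p6=F, p7=F, p8=T, p9=T, p10=F, p11=F, p12=T

Check each clause:
  1. (!p4 || p5) — !p4 is true.
  2. (!p7 || !p10) — !p7 is true.
  3. (p12 || p6 || !p9) — p12 is true.
  4. (p5 || !p1 || p10) — p5 is true.
  5. (p1 || !p10 || !p6) — p1 is true.
  6. (p1 || p10) — p1 is true.
  7. (!p10 || p11 || p6) — !p10 is true.
  8. (p8 || !p6) — p8 is true.
  9. (!p9 || p10 || !p11) — !p11 is true.
  10. (p11 || !p10 || p3) — !p10 is true.
  11. (p9 || !p2 || p10) — p9 is true.
  12. (p8 || p3) — p8 is true.
  13. (p1 || !p9) — p1 is true.
  14. (p7 || p5) — p5 is true.
  15. (!p7 || !p3) — !p7 is true.
  16. (p8 || p9) — p8 is true.
  17. (p8 || !p4) — p8 is true.
  18. (p12 || p2) — p12 is true.
  19. (!p10 || !p11) — !p11 is true.
  20. (!p7 || !p6) — !p7 is true.
  21. (p8 || p4) — p8 is true.
  22. (!p2 || p7 || p9) — p9 is true.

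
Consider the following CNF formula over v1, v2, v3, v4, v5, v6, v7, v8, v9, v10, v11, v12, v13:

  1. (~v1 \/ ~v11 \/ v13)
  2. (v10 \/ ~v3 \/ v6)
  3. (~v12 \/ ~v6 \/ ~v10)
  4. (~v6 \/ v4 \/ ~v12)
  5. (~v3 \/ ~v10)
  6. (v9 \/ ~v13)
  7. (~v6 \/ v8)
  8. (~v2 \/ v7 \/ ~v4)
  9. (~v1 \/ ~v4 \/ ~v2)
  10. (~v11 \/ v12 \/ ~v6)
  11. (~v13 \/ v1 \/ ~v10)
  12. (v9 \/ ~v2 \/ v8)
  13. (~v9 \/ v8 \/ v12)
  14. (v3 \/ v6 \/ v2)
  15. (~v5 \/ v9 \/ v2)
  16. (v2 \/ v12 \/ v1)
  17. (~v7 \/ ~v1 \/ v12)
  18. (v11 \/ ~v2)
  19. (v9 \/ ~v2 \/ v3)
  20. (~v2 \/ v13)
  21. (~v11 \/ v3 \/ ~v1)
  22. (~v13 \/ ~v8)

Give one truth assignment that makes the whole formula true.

v1 = F, v2 = F, v3 = F, v4 = T, v5 = F, v6 = T, v7 = F, v8 = T, v9 = T, v10 = F, v11 = T, v12 = T, v13 = F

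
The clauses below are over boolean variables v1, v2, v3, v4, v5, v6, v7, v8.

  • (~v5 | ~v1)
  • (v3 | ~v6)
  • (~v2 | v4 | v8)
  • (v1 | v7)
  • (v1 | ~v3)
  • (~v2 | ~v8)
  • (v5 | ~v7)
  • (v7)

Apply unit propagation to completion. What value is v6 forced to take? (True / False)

False

(v7) stands alone — v7 = True.
In (~v7 | v5), ~v7 is now false; v5 must hold, so v5 = True.
(~v5 | ~v1) with v5 = True leaves only ~v1, so v1 = False.
In (v1 | ~v3), v1 is now false; ~v3 must hold, so v3 = False.
From (v3 | ~v6) and v3 = False: v6 = False.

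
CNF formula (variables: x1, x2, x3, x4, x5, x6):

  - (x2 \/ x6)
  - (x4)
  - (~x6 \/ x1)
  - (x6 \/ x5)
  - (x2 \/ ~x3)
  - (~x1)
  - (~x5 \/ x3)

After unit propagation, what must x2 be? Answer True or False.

(x4) stands alone — x4 = True.
Unit clause (~x1) sets x1 = False.
From (~x6 \/ x1) and x1 = False: x6 = False.
In (x2 \/ x6), x6 is now false; x2 must hold, so x2 = True.

True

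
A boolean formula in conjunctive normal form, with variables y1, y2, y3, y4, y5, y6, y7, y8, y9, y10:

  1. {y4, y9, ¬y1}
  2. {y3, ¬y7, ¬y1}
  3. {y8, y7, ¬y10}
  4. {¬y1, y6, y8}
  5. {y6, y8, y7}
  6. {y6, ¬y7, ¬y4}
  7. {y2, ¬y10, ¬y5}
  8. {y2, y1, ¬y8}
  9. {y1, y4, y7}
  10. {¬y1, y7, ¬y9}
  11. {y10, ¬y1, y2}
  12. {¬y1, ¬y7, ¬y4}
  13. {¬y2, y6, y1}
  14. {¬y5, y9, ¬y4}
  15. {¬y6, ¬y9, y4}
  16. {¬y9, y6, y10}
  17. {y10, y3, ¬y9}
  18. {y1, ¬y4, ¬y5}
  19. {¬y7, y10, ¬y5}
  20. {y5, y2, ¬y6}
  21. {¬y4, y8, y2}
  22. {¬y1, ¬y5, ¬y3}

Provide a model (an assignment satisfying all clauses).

y1=0, y2=1, y3=0, y4=0, y5=0, y6=1, y7=1, y8=1, y9=0, y10=0

Branch on y1: take y1 = False.
Branch on y2: take y2 = True.
  then y6 is forced to True.
The remaining clauses are satisfied by y3 = False, y4 = False, y5 = False, y7 = True, y8 = True, y9 = False, y10 = False.
Every clause has at least one true literal under this assignment.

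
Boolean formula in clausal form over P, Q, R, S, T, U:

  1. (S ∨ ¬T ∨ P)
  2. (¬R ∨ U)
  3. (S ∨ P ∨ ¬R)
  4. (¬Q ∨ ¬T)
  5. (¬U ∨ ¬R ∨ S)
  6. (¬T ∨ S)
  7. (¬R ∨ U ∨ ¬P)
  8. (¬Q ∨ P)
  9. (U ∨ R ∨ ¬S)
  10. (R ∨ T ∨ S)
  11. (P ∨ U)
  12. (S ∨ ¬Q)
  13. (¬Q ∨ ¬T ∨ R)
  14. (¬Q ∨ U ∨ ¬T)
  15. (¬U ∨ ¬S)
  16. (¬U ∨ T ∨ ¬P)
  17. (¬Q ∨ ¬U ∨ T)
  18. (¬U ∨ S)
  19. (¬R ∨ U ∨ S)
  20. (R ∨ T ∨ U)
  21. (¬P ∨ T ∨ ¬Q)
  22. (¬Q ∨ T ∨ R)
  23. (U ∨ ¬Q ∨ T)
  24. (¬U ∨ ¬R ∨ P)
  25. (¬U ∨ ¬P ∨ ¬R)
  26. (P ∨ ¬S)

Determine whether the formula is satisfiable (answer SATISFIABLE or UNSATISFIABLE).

UNSATISFIABLE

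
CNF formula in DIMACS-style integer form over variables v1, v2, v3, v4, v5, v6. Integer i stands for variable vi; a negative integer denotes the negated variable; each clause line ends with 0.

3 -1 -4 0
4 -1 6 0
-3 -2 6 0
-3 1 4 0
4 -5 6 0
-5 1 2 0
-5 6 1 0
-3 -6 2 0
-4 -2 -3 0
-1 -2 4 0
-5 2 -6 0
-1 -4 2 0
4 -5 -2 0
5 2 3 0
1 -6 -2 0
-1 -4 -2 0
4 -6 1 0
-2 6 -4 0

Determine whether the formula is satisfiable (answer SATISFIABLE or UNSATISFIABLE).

SATISFIABLE

Try v1 = False.
Set v2 = False and propagate.
  then v5 is forced to False.
  then v3 is forced to True.
  then v4 is forced to True.
  then v6 is forced to False.
So v1=False, v2=False, v3=True, v4=True, v5=False, v6=False is a satisfying assignment.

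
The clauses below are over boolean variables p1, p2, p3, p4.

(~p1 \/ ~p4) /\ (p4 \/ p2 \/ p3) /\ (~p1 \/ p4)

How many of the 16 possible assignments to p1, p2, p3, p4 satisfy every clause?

The models are:
  p1=F p2=F p3=F p4=T
  p1=F p2=F p3=T p4=F
  p1=F p2=F p3=T p4=T
  p1=F p2=T p3=F p4=F
  p1=F p2=T p3=F p4=T
  p1=F p2=T p3=T p4=F
  p1=F p2=T p3=T p4=T
Count: 7.

7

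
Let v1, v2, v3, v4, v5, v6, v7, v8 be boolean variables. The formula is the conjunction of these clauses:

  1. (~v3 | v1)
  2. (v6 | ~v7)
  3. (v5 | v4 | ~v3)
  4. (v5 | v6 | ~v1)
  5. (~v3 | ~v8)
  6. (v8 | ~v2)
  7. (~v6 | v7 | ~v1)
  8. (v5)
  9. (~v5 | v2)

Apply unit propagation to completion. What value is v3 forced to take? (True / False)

Unit clause (v5) sets v5 = True.
From (~v5 | v2) and v5 = True: v2 = True.
(v8 | ~v2): since v2 = True, the clause reduces to (v8). v8 = True.
From (~v8 | ~v3) and v8 = True: v3 = False.

False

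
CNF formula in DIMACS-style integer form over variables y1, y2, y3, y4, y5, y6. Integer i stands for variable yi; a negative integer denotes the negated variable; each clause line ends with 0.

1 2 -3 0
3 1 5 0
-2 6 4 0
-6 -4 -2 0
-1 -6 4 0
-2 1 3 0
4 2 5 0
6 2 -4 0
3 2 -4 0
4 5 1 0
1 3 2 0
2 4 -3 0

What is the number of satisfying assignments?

10

Split on y2, then y4.
  y2=T, y4=T: y5 free; 3 ways for (y1,y3,y6) × 2^1 = 6.
  y2=T, y4=F: remaining (y1,y3,y5,y6) ∈ {(F,T,T,T)} — 1.
  y2=F, y4=T: remaining (y1,y3,y5,y6) ∈ {(T,T,F,T); (T,T,T,T)} — 2.
  y2=F, y4=F: remaining (y1,y3,y5,y6) ∈ {(T,F,T,F)} — 1.
Total: 6 + 1 + 2 + 1 = 10.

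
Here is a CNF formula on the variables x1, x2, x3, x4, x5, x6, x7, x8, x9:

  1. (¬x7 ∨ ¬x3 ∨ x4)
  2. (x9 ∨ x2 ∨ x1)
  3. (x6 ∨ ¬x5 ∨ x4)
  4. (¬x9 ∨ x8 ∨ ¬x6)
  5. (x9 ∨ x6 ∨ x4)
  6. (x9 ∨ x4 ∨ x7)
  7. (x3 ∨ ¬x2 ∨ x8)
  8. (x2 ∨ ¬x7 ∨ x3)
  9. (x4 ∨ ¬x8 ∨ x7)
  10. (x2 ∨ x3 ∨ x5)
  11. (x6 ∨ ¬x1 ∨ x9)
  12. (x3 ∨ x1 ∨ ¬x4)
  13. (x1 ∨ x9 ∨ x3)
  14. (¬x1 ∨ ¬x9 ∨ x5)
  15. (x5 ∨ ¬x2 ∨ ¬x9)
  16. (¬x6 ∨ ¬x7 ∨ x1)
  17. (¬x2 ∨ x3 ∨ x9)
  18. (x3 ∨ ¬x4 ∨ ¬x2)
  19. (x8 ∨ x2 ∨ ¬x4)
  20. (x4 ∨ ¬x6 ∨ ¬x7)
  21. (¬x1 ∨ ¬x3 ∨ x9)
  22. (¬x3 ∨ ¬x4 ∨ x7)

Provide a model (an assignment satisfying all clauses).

x1=False, x2=True, x3=True, x4=True, x5=True, x6=False, x7=True, x8=True, x9=False

Set x1 = False and propagate.
The remaining clauses are satisfied by x2 = True, x3 = True, x4 = True, x5 = True, x6 = False, x7 = True, x8 = True, x9 = False.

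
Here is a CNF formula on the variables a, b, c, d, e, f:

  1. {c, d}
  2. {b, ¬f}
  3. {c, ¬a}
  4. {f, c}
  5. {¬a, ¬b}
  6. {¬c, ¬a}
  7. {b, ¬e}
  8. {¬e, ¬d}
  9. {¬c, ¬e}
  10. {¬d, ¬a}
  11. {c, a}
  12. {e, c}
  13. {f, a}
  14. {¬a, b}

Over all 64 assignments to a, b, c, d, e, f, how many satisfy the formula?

Satisfying assignments:
  a=0 b=1 c=1 d=0 e=0 f=1
  a=0 b=1 c=1 d=1 e=0 f=1
That's 2 in total.

2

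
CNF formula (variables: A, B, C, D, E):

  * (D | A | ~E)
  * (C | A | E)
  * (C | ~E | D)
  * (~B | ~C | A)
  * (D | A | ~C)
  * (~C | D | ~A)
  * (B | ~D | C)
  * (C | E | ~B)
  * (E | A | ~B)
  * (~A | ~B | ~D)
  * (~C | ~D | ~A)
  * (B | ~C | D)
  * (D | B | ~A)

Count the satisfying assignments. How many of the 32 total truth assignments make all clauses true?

3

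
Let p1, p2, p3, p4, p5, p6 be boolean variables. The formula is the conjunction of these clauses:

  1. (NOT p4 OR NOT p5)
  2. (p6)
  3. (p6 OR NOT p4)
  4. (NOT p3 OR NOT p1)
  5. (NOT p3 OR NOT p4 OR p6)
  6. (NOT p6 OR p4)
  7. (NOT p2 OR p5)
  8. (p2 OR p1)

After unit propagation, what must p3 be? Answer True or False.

False

(p6) is a unit clause: p6 = True.
In (p4 OR NOT p6), NOT p6 is now false; p4 must hold, so p4 = True.
(NOT p4 OR NOT p5) with p4 = True leaves only NOT p5, so p5 = False.
From (NOT p2 OR p5) and p5 = False: p2 = False.
In (p2 OR p1), p2 is now false; p1 must hold, so p1 = True.
In (NOT p3 OR NOT p1), NOT p1 is now false; NOT p3 must hold, so p3 = False.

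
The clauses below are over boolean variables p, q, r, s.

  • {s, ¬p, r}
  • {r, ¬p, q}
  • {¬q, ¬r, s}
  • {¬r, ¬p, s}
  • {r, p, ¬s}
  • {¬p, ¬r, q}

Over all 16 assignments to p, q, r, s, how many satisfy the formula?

7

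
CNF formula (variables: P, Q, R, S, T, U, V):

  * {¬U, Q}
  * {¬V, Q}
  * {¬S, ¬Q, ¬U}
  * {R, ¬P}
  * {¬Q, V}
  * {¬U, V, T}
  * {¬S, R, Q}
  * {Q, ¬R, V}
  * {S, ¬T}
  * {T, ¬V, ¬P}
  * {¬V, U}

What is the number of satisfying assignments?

3

The models are:
  P=F Q=F R=F S=F T=F U=F V=F
  P=F Q=T R=F S=F T=F U=T V=T
  P=F Q=T R=T S=F T=F U=T V=T
That's 3 in total.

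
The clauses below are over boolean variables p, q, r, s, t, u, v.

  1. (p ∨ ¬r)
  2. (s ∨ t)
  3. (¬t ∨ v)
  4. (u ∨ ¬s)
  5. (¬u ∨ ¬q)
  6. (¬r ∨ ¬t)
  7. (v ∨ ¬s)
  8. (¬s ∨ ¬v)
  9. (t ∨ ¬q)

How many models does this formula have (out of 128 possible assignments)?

6

The models are:
  p=0 q=0 r=0 s=0 t=1 u=0 v=1
  p=0 q=0 r=0 s=0 t=1 u=1 v=1
  p=0 q=1 r=0 s=0 t=1 u=0 v=1
  p=1 q=0 r=0 s=0 t=1 u=0 v=1
  p=1 q=0 r=0 s=0 t=1 u=1 v=1
  p=1 q=1 r=0 s=0 t=1 u=0 v=1
Count: 6.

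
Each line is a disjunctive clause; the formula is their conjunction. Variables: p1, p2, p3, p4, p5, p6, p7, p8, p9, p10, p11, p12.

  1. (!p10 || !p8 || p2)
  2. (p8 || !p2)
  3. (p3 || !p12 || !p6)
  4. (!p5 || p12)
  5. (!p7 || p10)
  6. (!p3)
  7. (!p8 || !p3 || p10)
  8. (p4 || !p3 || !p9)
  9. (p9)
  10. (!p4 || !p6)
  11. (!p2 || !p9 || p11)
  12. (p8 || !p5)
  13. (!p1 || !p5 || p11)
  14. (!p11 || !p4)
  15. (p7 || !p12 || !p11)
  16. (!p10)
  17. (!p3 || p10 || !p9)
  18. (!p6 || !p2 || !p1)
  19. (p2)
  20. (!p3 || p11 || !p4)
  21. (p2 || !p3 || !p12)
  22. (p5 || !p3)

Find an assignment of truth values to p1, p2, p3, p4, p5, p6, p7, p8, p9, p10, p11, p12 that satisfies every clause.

The clause (!p3) is unit: p3 must be False.
(p9) is a unit clause, so p9 = True.
(!p10) is a unit clause, so p10 = False.
The clause (!p7) is unit: p7 must be False.
The clause (p2) is unit: p2 must be True.
(p8) is a unit clause, so p8 = True.
The clause (p11) is unit: p11 must be True.
Unit propagation: (!p4) forces p4 = False.
(!p12) is a unit clause, so p12 = False.
Unit propagation: (!p5) forces p5 = False.
p1 occurs only negated in the remaining clauses — set p1 = False.
p6 is now unconstrained; take p6 = True.
Check each clause:
  1. (p2 || !p10 || !p8) — p2 is true.
  2. (p8 || !p2) — p8 is true.
  3. (!p12 || !p6 || p3) — !p12 is true.
  4. (!p5 || p12) — !p5 is true.
  5. (!p7 || p10) — !p7 is true.
  6. (!p3) — !p3 is true.
  7. (!p3 || !p8 || p10) — !p3 is true.
  8. (p4 || !p9 || !p3) — !p3 is true.
  9. (p9) — p9 is true.
  10. (!p4 || !p6) — !p4 is true.
  11. (!p9 || p11 || !p2) — p11 is true.
  12. (p8 || !p5) — p8 is true.
  13. (!p1 || p11 || !p5) — p11 is true.
  14. (!p11 || !p4) — !p4 is true.
  15. (p7 || !p11 || !p12) — !p12 is true.
  16. (!p10) — !p10 is true.
  17. (!p9 || p10 || !p3) — !p3 is true.
  18. (!p2 || !p6 || !p1) — !p1 is true.
  19. (p2) — p2 is true.
  20. (p11 || !p3 || !p4) — p11 is true.
  21. (p2 || !p3 || !p12) — p2 is true.
  22. (p5 || !p3) — !p3 is true.

p1=F, p2=T, p3=F, p4=F, p5=F, p6=T, p7=F, p8=T, p9=T, p10=F, p11=T, p12=F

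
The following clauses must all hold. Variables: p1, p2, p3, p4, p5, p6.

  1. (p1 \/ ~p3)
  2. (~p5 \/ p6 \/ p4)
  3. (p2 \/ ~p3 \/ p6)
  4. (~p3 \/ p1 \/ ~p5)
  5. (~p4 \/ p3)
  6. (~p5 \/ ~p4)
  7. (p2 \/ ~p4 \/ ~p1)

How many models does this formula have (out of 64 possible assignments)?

19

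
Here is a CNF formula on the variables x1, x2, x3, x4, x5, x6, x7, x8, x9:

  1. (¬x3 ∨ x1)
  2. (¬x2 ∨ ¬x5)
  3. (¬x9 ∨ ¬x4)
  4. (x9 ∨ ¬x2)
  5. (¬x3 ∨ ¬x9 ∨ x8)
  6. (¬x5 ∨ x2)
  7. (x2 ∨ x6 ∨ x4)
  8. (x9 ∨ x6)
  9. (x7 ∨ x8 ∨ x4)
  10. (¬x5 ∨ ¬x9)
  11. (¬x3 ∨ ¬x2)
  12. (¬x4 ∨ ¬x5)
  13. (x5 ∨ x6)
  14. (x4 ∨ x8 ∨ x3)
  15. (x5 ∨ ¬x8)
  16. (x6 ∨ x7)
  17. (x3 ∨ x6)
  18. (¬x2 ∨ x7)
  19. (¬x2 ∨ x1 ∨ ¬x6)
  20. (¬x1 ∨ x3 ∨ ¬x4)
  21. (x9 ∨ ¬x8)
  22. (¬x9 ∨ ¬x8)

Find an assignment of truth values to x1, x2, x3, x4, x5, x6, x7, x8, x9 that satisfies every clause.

x1 = True, x2 = False, x3 = True, x4 = True, x5 = False, x6 = True, x7 = False, x8 = False, x9 = False

Check each clause:
  1. (¬x3 ∨ x1) — x1 is true.
  2. (¬x5 ∨ ¬x2) — ¬x5 is true.
  3. (¬x9 ∨ ¬x4) — ¬x9 is true.
  4. (¬x2 ∨ x9) — ¬x2 is true.
  5. (¬x3 ∨ ¬x9 ∨ x8) — ¬x9 is true.
  6. (¬x5 ∨ x2) — ¬x5 is true.
  7. (x4 ∨ x2 ∨ x6) — x4 is true.
  8. (x6 ∨ x9) — x6 is true.
  9. (x7 ∨ x8 ∨ x4) — x4 is true.
  10. (¬x5 ∨ ¬x9) — ¬x5 is true.
  11. (¬x2 ∨ ¬x3) — ¬x2 is true.
  12. (¬x4 ∨ ¬x5) — ¬x5 is true.
  13. (x5 ∨ x6) — x6 is true.
  14. (x3 ∨ x4 ∨ x8) — x3 is true.
  15. (x5 ∨ ¬x8) — ¬x8 is true.
  16. (x6 ∨ x7) — x6 is true.
  17. (x6 ∨ x3) — x3 is true.
  18. (¬x2 ∨ x7) — ¬x2 is true.
  19. (x1 ∨ ¬x2 ∨ ¬x6) — x1 is true.
  20. (x3 ∨ ¬x1 ∨ ¬x4) — x3 is true.
  21. (x9 ∨ ¬x8) — ¬x8 is true.
  22. (¬x9 ∨ ¬x8) — ¬x8 is true.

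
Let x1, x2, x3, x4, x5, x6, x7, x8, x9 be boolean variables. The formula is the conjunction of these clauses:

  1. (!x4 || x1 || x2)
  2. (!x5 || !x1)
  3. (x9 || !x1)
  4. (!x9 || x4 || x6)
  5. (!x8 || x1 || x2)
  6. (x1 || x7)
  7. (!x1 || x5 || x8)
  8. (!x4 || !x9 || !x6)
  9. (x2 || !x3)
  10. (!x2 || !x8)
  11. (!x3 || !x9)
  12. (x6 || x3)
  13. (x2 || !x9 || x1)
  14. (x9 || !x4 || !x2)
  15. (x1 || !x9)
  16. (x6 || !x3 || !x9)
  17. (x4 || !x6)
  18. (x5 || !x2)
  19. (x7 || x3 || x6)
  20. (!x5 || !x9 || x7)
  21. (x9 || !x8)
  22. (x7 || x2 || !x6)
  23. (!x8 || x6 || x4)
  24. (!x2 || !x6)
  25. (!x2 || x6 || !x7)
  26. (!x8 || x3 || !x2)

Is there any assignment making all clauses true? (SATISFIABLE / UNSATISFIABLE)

x2 = True:
  propagation gives x8=False, x5=True, x1=False, x7=True; an empty clause results — contradiction.
x2 = False:
  propagation gives x3=False, x6=True, x4=True, x1=True; an empty clause results — contradiction.
Every branch closes, so no satisfying assignment exists.

UNSATISFIABLE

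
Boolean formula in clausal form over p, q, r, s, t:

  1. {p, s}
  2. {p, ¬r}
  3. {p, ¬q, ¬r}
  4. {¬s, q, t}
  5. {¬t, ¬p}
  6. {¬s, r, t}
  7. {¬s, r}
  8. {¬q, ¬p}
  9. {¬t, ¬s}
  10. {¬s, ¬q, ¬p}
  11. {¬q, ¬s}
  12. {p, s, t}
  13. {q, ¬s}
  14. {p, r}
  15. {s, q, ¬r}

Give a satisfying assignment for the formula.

Branch on p: take p = True.
  then t is forced to False.
  then q is forced to False.
  then s is forced to False.
  then r is forced to False.
Every clause has at least one true literal under this assignment.

p = T, q = F, r = F, s = F, t = F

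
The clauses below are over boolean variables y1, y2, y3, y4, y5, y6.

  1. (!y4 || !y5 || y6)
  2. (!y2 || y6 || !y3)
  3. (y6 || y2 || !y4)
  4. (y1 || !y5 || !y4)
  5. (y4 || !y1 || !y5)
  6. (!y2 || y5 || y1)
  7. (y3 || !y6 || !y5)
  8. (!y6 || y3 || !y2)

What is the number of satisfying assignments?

Case analysis on y5 and y6:
  y5=1, y6=1: remaining (y1,y2,y3,y4) ∈ {(0,0,1,0); (0,1,1,0); (1,0,1,1); (1,1,1,1)} — 4.
  y5=1, y6=0: remaining (y1,y2,y3,y4) ∈ {(0,0,0,0); (0,0,1,0); (0,1,0,0)} — 3.
  y5=0, y6=1: y4 free; 5 ways for (y1,y2,y3) × 2^1 = 10.
  y5=0, y6=0: 6 of the 16 assignments to (y1,y2,y3,y4) work.
Total: 4 + 3 + 10 + 6 = 23.

23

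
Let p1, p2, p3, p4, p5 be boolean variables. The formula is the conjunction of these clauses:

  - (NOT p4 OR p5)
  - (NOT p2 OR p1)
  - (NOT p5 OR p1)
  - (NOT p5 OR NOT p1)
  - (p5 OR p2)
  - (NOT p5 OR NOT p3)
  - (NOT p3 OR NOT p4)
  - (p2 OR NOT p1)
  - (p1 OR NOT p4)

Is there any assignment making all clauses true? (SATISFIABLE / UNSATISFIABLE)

p4 occurs only negated in the remaining clauses — set p4 = False.
Set p1 = True and propagate.
  then p5 is forced to False.
  then p2 is forced to True.
p3 is now unconstrained; take p3 = True.
Every clause has at least one true literal under this assignment.
So p1=T  p2=T  p3=T  p4=F  p5=F is a satisfying assignment.

SATISFIABLE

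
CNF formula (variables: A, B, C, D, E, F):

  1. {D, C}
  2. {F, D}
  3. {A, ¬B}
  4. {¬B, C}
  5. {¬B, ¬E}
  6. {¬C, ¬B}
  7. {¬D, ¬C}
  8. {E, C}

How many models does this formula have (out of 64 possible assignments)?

8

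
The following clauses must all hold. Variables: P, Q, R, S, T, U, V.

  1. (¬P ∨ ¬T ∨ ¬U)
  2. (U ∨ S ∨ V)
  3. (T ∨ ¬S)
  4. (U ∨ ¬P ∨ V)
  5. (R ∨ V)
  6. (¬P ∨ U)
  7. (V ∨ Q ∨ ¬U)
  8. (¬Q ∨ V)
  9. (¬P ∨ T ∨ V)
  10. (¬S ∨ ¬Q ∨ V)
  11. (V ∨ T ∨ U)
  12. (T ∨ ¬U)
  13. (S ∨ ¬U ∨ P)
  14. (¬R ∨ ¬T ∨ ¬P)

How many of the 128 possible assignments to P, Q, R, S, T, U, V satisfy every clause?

17

Split on U, then V.
  U=T, V=T: remaining (P,Q,R,S,T) ∈ {(F,F,F,T,T); (F,F,T,T,T); (F,T,F,T,T); (F,T,T,T,T)} — 4.
  U=T, V=F: a clause becomes empty — 0.
  U=F, V=T: Q, R free; 3 ways for (P,S,T) × 2^2 = 12.
  U=F, V=F: remaining (P,Q,R,S,T) ∈ {(F,F,T,T,T)} — 1.
Total: 4 + 0 + 12 + 1 = 17.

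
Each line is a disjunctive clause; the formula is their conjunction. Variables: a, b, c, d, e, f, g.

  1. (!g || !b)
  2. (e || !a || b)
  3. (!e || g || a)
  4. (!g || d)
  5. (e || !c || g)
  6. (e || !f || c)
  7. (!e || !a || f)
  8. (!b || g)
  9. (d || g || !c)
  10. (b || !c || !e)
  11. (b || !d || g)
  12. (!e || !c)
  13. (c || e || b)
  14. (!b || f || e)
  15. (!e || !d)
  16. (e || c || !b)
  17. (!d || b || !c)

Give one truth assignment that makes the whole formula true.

a=T, b=F, c=F, d=F, e=T, f=T, g=F

Set a = True and propagate.
Try b = False.
  then e is forced to True.
  then f is forced to True.
  then c is forced to False.
  then d is forced to False.
  then g is forced to False.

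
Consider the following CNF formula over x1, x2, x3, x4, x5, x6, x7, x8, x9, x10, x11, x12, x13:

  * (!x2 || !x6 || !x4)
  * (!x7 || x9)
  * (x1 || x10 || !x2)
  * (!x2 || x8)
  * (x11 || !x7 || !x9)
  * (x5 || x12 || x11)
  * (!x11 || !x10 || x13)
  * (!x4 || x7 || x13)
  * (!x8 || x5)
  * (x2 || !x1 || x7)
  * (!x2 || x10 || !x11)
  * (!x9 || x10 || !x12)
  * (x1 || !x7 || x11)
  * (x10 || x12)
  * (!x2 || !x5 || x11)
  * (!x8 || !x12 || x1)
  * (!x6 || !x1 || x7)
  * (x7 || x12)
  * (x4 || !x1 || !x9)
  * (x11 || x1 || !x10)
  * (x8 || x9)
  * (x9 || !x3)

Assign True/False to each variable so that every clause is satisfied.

x1=F, x2=F, x3=T, x4=F, x5=T, x6=T, x7=T, x8=T, x9=T, x10=T, x11=T, x12=F, x13=T

Pure literal: x13 appears only positively; assign x13 = True.
Branch on x1: take x1 = False.
The remaining clauses are satisfied by x2 = False, x3 = True, x4 = False, x5 = True, x6 = True, x7 = True, x8 = True, x9 = True, x10 = True, x11 = True, x12 = False.
Every clause has at least one true literal under this assignment.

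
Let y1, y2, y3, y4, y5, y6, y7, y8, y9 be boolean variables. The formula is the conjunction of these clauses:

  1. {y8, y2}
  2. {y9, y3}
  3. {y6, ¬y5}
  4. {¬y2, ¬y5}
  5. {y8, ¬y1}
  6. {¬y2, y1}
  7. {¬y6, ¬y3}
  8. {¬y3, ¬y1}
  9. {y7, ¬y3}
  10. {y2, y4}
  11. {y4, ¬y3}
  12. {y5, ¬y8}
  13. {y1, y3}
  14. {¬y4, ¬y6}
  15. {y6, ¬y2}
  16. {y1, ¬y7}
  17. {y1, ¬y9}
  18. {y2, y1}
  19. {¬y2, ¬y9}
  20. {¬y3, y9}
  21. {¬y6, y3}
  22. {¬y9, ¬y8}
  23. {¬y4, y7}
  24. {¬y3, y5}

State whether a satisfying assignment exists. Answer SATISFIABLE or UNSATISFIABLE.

y3 = True:
  propagation gives y6=False, y5=False; an empty clause results — contradiction.
y3 = False:
  propagation gives y9=True, y1=True, y8=True; an empty clause results — contradiction.
Every branch closes, so no satisfying assignment exists.

UNSATISFIABLE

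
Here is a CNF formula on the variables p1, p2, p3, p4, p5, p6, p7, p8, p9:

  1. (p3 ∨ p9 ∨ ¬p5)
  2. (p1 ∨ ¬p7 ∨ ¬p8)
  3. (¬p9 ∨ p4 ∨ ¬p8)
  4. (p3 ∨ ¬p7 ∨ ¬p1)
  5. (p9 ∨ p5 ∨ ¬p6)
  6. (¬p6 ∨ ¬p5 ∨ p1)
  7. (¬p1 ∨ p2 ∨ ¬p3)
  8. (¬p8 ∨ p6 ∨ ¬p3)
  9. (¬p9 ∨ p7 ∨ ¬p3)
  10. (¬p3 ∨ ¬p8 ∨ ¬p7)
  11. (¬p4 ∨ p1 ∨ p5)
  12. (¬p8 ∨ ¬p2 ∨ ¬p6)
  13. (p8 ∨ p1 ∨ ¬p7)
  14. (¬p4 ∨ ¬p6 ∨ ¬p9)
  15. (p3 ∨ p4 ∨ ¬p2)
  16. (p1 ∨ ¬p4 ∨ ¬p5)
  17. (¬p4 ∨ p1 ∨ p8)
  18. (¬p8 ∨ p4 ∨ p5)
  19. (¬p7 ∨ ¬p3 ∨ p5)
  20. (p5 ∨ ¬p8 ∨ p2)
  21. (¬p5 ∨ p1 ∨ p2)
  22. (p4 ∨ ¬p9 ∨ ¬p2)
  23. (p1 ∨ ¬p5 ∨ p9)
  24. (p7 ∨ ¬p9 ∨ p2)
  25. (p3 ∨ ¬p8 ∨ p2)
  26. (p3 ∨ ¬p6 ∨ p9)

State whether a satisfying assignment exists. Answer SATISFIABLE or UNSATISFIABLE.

Set p1 = True and propagate.
Set p2 = True and propagate.
Try p3 = False.
  then p7 is forced to False.
  then p4 is forced to True.
For the remaining variables, p5 = False, p6 = False, p8 = True, p9 = True works.
So p1=True, p2=True, p3=False, p4=True, p5=False, p6=False, p7=False, p8=True, p9=True is a satisfying assignment.

SATISFIABLE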